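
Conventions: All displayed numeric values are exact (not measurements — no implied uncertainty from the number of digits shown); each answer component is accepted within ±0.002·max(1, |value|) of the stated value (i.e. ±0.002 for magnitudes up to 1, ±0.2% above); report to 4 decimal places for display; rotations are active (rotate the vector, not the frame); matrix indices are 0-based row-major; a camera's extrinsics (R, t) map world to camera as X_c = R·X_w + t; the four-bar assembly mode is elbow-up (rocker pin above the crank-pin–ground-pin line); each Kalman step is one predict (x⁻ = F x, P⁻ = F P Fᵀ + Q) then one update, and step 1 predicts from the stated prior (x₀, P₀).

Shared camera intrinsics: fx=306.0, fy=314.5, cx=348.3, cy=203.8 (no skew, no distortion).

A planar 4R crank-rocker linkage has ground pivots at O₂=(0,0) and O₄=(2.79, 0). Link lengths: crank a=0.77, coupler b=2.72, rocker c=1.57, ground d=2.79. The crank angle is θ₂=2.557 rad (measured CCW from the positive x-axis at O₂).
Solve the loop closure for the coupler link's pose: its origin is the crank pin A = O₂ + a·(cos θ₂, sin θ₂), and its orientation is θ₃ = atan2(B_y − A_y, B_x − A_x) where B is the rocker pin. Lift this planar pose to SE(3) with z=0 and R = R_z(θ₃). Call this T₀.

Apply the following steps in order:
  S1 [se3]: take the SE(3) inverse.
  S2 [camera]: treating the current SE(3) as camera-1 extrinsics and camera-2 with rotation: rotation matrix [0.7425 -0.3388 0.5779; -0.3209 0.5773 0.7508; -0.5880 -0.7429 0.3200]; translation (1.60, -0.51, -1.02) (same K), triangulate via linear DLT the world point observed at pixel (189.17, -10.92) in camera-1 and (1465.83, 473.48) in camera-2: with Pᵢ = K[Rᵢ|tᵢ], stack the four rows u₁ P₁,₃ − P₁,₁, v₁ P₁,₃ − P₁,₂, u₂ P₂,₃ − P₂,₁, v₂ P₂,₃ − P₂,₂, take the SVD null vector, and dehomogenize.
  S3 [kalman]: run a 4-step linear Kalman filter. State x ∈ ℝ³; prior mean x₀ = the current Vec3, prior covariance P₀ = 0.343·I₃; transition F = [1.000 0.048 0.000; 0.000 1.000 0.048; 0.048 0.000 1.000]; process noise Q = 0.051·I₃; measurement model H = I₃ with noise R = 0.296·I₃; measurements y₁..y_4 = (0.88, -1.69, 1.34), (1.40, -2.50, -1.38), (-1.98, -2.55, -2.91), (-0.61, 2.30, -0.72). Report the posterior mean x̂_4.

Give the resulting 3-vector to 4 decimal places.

source (fourbar_fk): coupler pose = R=[0.9452 -0.3264 0.0000; 0.3264 0.9452 0.0000; 0.0000 0.0000 1.0000], t=(-0.6421, 0.4249, 0.0000)
after S1 (invert_se3): R=[0.9452 0.3264 0.0000; -0.3264 0.9452 0.0000; 0.0000 0.0000 1.0000], t=(0.4683, -0.6113, 0.0000)
after S2 (triangulate): (-1.0065, -0.6804, 1.3561)
after S3 (kf_track): (-0.5474, -0.5750, -0.8624)

result = (-0.5474, -0.5750, -0.8624)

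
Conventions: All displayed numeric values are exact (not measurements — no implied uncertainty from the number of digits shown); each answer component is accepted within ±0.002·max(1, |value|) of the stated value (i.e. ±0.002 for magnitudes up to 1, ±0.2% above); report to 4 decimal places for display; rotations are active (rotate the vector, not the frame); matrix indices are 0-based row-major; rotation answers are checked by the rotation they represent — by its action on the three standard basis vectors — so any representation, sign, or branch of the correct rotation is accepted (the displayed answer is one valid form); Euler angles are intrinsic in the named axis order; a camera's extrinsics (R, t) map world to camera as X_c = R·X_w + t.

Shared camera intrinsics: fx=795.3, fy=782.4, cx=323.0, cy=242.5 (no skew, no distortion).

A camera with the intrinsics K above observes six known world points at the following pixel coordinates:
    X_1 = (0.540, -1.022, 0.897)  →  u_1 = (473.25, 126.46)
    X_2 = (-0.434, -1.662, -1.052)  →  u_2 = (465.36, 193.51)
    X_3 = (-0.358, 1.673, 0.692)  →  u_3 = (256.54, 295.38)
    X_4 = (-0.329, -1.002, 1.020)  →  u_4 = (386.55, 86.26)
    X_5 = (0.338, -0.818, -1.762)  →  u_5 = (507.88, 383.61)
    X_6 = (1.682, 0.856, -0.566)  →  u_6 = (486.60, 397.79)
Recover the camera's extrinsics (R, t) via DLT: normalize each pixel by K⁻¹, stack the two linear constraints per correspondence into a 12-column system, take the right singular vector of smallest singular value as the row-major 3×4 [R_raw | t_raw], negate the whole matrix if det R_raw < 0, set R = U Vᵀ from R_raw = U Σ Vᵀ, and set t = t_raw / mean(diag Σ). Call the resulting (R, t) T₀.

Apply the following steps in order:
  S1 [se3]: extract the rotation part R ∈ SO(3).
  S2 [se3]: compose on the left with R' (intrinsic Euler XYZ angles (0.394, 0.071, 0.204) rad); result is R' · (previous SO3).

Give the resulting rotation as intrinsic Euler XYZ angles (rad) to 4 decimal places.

rotation (euler_xyz) = (1.2091, 0.1341, 0.5674)

source (pnp_recover): camera pose = R=[0.8858 -0.4598 -0.0627; 0.2769 0.6323 -0.7236; 0.3724 0.6236 0.6874], t=(0.4400, 0.1000, 6.8699)
after S1 (rot_of_se3): [0.8858 -0.4598 -0.0627; 0.2769 0.6323 -0.7236; 0.3724 0.6236 0.6874]
after S2 (compose_so3): [0.8357 -0.5326 0.1337; 0.2956 0.2312 -0.9269; 0.4628 0.8142 0.3507]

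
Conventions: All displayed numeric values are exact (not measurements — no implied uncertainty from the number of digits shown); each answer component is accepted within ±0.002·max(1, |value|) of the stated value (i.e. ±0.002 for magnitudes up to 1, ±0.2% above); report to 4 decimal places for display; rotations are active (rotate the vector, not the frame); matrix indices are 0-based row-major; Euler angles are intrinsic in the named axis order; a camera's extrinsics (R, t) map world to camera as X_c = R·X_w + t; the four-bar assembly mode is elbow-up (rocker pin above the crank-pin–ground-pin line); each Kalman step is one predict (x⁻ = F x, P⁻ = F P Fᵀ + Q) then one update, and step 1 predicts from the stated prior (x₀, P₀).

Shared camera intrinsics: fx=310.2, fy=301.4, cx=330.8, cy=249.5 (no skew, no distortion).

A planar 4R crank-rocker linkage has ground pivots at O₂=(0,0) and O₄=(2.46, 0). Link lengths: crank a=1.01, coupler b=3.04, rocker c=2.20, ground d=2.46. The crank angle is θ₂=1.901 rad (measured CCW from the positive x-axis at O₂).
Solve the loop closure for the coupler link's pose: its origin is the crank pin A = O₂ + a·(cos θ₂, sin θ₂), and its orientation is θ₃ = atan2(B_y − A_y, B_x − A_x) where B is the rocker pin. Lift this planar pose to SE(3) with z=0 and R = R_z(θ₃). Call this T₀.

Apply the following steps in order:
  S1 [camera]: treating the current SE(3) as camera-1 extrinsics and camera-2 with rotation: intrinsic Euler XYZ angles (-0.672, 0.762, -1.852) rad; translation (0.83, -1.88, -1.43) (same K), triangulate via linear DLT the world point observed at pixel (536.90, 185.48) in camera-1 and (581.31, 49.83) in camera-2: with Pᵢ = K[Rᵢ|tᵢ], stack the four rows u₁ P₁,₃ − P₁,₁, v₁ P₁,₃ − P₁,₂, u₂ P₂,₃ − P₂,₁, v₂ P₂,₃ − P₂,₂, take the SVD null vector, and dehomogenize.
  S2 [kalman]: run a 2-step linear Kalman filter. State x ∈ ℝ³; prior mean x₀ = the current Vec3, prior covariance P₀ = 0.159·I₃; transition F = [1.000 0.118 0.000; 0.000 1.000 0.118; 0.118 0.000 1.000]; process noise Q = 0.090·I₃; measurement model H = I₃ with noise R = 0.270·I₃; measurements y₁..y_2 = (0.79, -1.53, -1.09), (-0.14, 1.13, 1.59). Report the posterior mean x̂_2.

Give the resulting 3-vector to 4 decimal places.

result = (0.2618, -0.3387, 1.0270)

source (fourbar_fk): coupler pose = R=[0.9124 -0.4094 0.0000; 0.4094 0.9124 0.0000; 0.0000 0.0000 1.0000], t=(-0.3275, 0.9554, 0.0000)
after S1 (triangulate): (0.7846, -1.7925, 1.6890)
after S2 (kf_track): (0.2618, -0.3387, 1.0270)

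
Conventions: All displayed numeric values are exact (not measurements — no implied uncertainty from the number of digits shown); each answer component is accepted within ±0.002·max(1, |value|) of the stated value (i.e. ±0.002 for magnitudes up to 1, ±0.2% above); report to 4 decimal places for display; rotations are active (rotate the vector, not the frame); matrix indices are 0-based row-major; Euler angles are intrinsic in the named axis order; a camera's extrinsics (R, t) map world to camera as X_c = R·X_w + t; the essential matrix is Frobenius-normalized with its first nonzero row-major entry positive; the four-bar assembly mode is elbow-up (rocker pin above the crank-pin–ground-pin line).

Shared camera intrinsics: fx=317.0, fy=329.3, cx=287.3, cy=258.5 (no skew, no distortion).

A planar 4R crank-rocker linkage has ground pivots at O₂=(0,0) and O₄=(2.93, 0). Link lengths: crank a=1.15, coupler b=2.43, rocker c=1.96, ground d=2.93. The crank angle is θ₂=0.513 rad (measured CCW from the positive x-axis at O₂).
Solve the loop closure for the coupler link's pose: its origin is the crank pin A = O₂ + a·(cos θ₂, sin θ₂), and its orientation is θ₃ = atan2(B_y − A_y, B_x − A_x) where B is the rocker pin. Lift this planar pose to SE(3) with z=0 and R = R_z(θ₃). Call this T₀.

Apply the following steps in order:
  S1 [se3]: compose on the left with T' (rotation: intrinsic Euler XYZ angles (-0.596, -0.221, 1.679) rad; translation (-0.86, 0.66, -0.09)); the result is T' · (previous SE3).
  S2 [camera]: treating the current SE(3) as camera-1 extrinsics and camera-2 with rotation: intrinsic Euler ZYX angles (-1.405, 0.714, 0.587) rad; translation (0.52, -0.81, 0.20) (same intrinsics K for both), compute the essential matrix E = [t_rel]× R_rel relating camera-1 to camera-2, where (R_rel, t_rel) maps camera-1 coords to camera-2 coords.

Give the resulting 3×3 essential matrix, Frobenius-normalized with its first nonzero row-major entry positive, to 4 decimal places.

matrix = [0.4154 -0.1914 -0.5117; 0.3215 0.3395 0.2832; -0.4137 -0.2304 -0.0768]

source (fourbar_fk): coupler pose = R=[0.8189 -0.5739 0.0000; 0.5739 0.8189 0.0000; 0.0000 0.0000 1.0000], t=(1.0020, 0.5644, 0.0000)
after S1 (compose_se3): R=[-0.6430 -0.7339 -0.2192; 0.5414 -0.6379 0.5477; -0.5418 0.2335 0.8075], t=(-1.5130, 1.3516, -0.7364)
after S2 (essential): [0.4154 -0.1914 -0.5117; 0.3215 0.3395 0.2832; -0.4137 -0.2304 -0.0768]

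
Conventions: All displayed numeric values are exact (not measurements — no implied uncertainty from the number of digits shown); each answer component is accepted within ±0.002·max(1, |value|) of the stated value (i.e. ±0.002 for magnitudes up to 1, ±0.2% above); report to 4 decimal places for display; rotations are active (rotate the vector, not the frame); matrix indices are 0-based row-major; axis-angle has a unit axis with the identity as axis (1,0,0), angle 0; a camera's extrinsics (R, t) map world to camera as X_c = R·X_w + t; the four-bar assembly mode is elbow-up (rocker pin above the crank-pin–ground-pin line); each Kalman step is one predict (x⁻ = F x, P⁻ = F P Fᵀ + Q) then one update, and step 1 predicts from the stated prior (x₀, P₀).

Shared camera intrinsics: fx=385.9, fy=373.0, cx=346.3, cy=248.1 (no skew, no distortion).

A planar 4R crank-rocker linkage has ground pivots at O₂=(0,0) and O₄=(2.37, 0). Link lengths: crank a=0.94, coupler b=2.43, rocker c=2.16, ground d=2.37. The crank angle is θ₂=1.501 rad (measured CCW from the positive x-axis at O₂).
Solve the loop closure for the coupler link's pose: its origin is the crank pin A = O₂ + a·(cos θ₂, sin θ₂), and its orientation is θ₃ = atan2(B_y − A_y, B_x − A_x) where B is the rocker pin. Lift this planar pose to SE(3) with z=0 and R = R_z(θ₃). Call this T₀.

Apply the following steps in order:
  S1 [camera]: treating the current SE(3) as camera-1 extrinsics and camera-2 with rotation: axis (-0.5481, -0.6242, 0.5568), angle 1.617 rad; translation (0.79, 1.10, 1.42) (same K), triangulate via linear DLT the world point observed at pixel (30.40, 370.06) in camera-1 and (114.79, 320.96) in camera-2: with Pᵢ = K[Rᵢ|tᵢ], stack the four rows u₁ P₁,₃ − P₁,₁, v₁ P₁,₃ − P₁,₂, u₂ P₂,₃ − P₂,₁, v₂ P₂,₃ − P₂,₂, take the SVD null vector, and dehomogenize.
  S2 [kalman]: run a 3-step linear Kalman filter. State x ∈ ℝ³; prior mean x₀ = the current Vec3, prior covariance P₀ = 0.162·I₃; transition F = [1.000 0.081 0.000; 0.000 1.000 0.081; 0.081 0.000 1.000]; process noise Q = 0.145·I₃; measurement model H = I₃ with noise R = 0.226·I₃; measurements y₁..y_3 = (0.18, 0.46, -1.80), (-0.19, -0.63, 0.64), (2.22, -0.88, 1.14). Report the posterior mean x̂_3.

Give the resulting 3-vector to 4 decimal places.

source (fourbar_fk): coupler pose = R=[0.8665 -0.4992 0.0000; 0.4992 0.8665 0.0000; 0.0000 0.0000 1.0000], t=(0.0656, 0.9377, 0.0000)
after S1 (triangulate): (-1.2304, 0.1142, 1.2919)
after S2 (kf_track): (1.0740, -0.5229, 0.6743)

result = (1.0740, -0.5229, 0.6743)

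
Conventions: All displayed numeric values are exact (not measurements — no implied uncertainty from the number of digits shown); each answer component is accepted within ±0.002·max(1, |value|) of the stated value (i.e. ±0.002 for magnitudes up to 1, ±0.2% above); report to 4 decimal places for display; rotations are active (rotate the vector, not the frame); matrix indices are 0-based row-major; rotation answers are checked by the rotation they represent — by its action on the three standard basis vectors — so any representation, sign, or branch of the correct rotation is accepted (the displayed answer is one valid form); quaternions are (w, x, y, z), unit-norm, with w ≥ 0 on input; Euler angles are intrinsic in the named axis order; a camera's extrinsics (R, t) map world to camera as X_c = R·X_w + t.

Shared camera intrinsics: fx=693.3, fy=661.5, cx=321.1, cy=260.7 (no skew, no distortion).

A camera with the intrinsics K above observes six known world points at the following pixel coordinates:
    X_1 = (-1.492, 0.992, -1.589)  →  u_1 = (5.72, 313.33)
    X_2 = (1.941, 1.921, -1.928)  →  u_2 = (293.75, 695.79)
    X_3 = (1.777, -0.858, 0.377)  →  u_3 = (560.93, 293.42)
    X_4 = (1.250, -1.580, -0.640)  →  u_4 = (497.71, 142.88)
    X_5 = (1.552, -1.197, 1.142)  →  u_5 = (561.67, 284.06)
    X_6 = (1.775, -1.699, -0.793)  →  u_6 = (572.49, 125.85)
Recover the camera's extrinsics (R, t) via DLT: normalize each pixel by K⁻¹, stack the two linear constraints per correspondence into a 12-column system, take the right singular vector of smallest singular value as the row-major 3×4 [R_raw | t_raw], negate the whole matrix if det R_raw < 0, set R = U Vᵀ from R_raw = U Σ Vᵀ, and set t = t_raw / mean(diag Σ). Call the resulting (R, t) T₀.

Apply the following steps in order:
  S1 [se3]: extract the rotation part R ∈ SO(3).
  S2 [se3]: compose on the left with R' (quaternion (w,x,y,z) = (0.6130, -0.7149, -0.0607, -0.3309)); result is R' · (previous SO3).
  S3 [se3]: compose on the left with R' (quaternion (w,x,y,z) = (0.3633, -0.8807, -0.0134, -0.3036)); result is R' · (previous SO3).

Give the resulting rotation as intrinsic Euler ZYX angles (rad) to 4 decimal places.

source (pnp_recover): camera pose = R=[0.8065 -0.3955 0.4395; 0.2204 0.8908 0.3973; -0.5487 -0.2236 0.8056], t=(-0.0700, 0.4900, 5.8800)
after S1 (rot_of_se3): [0.8065 -0.3955 0.4395; 0.2204 0.8908 0.3973; -0.5487 -0.2236 0.8056]
after S2 (compose_so3): [0.5137 0.0435 0.8569; -0.8132 -0.2936 0.5025; 0.2734 -0.9549 -0.1154]
after S3 (compose_so3): [0.3638 -0.5376 0.7607; 0.6743 -0.4115 -0.6132; 0.6427 0.7360 0.2128]

rotation (euler_zyx) = (1.0760, -0.6980, 1.2894)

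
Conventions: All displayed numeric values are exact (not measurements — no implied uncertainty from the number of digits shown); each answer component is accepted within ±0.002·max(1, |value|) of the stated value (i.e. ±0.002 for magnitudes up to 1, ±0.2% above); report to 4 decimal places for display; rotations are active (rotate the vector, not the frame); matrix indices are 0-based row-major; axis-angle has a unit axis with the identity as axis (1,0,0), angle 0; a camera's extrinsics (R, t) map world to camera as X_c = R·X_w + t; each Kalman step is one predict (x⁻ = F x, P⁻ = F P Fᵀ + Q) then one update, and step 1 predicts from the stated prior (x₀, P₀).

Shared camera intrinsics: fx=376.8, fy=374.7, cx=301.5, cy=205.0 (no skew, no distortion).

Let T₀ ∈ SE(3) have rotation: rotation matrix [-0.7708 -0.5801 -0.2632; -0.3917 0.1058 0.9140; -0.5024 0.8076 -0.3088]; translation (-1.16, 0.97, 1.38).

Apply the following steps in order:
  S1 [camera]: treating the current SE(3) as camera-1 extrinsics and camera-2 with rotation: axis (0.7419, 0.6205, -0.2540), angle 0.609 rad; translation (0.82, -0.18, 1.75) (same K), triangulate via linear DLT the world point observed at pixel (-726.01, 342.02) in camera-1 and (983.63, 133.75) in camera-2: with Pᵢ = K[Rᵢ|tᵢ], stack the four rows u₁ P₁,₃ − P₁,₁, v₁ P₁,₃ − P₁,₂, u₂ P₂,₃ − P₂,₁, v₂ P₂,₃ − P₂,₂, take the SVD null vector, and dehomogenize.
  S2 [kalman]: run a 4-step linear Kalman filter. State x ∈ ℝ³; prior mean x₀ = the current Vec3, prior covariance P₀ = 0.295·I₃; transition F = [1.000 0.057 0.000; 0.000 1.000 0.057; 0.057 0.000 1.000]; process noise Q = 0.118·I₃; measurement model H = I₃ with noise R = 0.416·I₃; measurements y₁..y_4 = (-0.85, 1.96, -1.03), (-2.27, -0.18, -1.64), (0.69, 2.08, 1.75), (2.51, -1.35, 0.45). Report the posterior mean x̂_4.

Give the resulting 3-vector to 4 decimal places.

result = (0.9660, 0.1340, 0.2538)

after S1 (triangulate): (1.2909, -0.0363, -0.1984)
after S2 (kf_track): (0.9660, 0.1340, 0.2538)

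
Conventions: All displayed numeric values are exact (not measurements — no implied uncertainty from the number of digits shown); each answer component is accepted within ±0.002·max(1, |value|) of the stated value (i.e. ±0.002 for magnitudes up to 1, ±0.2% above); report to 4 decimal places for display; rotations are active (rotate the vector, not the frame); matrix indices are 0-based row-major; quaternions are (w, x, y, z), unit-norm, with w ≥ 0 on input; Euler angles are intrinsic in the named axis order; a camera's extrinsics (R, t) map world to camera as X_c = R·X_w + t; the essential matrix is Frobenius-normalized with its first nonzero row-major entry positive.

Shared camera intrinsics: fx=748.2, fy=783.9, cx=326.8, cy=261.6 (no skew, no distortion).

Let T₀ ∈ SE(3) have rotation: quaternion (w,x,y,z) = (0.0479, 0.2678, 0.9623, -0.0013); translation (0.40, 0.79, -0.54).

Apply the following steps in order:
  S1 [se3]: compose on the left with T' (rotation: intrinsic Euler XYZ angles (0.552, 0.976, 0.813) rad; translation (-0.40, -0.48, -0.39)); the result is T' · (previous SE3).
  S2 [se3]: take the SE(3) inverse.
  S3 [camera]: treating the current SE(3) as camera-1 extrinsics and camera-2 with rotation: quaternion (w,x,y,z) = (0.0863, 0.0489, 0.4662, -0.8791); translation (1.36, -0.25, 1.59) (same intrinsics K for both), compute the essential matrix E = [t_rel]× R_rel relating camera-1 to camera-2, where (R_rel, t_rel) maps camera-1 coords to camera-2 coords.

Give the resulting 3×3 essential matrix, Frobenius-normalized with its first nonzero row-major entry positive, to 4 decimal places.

matrix = [0.0595 -0.3737 0.0828; 0.3371 -0.1876 -0.5884; -0.0304 0.5458 -0.2368]

after S1 (compose_se3): R=[-0.6148 -0.1309 -0.7778; -0.6150 0.6970 0.3688; 0.4938 0.7050 -0.5090], t=(-1.0147, 0.2586, 0.0002)
after S2 (invert_se3): R=[-0.6148 -0.6150 0.4938; -0.1309 0.6970 0.7050; -0.7778 0.3688 -0.5090], t=(-0.4649, -0.3132, -0.8845)
after S3 (essential): [0.0595 -0.3737 0.0828; 0.3371 -0.1876 -0.5884; -0.0304 0.5458 -0.2368]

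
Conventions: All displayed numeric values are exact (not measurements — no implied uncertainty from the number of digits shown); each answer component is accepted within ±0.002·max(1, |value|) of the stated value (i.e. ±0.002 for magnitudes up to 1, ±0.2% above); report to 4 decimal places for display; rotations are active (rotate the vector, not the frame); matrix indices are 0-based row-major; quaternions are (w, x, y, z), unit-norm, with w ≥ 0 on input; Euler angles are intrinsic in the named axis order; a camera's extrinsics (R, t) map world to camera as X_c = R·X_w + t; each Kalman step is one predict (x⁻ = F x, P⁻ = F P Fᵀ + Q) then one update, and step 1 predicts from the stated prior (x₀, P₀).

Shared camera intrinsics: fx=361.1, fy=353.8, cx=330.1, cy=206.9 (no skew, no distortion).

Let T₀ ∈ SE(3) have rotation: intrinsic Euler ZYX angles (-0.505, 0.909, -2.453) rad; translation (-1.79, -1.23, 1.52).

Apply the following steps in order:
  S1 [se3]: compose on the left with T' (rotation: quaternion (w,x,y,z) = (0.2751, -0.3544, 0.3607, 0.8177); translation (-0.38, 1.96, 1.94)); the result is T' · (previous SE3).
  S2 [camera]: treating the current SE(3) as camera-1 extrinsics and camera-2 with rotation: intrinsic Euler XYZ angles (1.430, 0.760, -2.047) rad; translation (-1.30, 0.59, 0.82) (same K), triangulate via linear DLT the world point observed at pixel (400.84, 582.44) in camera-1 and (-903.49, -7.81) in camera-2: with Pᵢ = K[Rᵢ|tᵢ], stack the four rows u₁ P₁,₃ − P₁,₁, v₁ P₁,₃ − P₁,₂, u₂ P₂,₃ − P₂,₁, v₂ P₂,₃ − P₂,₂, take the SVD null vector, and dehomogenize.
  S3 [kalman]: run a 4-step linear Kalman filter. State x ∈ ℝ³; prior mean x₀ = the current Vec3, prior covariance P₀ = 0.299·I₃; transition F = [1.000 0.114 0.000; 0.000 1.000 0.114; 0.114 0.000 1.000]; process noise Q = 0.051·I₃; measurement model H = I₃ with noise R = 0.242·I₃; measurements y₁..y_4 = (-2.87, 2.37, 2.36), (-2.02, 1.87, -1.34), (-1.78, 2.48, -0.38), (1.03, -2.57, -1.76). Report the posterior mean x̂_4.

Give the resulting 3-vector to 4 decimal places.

result = (-0.6053, 0.2025, -0.9211)

after S1 (compose_se3): R=[0.1891 0.9398 -0.2846; -0.3398 -0.2093 -0.9169; -0.9213 0.2701 0.2797], t=(0.9780, 3.5291, 3.5896)
after S2 (triangulate): (0.7782, -0.4896, 0.3776)
after S3 (kf_track): (-0.6053, 0.2025, -0.9211)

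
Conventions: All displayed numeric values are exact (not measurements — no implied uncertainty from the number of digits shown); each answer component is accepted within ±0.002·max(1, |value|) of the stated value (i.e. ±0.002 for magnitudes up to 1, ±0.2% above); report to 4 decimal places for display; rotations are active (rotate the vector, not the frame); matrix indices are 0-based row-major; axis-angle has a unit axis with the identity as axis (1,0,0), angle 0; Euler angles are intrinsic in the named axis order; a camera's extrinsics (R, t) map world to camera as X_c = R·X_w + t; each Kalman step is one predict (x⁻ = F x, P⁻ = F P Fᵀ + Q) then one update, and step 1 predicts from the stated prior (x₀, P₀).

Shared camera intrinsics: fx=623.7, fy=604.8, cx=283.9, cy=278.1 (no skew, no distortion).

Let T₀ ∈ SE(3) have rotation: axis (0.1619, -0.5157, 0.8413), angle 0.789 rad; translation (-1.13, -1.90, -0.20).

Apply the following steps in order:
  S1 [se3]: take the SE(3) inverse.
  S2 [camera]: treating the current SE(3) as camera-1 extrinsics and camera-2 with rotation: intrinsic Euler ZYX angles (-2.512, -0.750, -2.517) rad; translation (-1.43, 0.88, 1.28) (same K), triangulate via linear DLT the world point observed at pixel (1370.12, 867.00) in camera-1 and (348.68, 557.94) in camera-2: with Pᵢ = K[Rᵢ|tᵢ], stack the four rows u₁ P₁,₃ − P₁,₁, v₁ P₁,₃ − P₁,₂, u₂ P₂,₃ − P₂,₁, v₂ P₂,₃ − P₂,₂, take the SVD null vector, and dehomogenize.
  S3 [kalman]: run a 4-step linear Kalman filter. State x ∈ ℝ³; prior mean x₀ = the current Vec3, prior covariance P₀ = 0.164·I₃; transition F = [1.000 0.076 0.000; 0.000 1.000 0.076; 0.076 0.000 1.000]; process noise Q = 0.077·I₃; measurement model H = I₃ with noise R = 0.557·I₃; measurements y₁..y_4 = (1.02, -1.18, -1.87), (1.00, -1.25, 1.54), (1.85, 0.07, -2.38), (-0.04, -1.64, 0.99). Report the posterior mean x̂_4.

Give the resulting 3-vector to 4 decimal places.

after S1 (invert_se3): R=[0.7123 0.5724 0.4062; -0.6217 0.7831 -0.0133; -0.3257 -0.2431 0.9137], t=(1.9736, 0.7828, -0.6472)
after S2 (triangulate): (-0.9926, -1.2268, 0.5140)
after S3 (kf_track): (0.2653, -1.0508, -0.0159)

result = (0.2653, -1.0508, -0.0159)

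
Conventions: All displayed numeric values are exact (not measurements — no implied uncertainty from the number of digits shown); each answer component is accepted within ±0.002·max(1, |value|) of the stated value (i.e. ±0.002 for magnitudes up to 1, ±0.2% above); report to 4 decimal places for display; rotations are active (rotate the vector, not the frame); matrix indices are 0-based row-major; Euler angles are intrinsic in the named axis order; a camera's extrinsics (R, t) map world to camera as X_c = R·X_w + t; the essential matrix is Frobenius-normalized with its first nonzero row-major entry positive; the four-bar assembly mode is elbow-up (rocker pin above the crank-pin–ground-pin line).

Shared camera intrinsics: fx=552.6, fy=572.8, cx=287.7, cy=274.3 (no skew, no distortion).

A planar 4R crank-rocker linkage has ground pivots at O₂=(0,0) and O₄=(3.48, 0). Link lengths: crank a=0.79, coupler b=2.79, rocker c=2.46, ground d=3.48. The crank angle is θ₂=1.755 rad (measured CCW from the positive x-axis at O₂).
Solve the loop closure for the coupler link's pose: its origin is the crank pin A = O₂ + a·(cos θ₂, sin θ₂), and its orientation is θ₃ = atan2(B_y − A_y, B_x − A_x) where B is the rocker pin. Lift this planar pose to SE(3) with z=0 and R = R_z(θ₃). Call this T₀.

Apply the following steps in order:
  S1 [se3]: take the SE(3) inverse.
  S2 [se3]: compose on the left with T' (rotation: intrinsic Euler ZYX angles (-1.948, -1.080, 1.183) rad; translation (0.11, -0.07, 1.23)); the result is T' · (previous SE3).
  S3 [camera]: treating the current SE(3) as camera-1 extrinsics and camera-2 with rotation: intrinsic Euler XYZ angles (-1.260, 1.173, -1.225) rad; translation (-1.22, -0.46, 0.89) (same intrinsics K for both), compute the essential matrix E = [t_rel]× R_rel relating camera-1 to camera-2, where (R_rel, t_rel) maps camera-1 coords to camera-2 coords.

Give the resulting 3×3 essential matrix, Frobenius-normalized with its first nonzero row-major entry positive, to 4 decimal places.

matrix = [0.0002 -0.1199 0.1414; -0.6064 -0.3463 0.0797; 0.2786 -0.3269 0.5358]

source (fourbar_fk): coupler pose = R=[0.8705 -0.4921 0.0000; 0.4921 0.8705 0.0000; 0.0000 0.0000 1.0000], t=(-0.1447, 0.7766, 0.0000)
after S1 (invert_se3): R=[0.8705 0.4921 0.0000; -0.4921 0.8705 0.0000; 0.0000 0.0000 1.0000], t=(-0.2563, -0.7473, 0.0000)
after S2 (compose_se3): R=[-0.4721 0.4824 -0.7378; -0.6865 0.3239 0.6510; 0.5530 0.8139 0.1782], t=(-0.3330, -0.4209, 0.6779)
after S3 (essential): [0.0002 -0.1199 0.1414; -0.6064 -0.3463 0.0797; 0.2786 -0.3269 0.5358]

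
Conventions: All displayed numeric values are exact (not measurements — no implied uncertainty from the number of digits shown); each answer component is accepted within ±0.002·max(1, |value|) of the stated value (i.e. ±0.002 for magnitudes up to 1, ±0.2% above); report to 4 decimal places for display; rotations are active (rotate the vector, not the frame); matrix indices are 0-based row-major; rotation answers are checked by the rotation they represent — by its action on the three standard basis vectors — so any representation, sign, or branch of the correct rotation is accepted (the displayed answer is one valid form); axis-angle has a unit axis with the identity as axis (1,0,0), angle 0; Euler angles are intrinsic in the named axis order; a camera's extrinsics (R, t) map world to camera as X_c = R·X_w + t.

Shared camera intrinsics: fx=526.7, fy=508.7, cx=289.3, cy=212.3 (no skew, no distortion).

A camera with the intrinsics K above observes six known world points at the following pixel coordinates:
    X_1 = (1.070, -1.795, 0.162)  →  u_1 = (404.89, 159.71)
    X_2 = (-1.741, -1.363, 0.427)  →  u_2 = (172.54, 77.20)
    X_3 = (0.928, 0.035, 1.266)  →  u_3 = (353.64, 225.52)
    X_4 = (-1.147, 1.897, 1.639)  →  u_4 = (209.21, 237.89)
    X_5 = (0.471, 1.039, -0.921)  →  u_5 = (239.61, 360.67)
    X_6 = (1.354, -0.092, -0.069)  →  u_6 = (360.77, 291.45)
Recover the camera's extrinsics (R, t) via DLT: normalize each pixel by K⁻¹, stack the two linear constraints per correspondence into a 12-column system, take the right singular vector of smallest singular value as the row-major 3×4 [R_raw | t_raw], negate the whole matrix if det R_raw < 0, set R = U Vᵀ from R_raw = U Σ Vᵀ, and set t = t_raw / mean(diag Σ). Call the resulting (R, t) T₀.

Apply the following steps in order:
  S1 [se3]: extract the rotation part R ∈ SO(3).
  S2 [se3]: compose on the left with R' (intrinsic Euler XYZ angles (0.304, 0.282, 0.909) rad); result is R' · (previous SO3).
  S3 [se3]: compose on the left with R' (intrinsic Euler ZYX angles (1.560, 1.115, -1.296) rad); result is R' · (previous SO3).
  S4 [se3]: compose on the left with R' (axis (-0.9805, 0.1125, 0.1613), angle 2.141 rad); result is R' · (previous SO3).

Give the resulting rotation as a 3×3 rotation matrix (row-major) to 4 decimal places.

rotation (matrix) = ((-0.0732, -0.8243, -0.5613), (-0.0552, 0.5653, -0.8230), (0.9958, -0.0292, -0.0869))

source (pnp_recover): camera pose = R=[0.8860 -0.2964 0.3566; 0.4490 0.7407 -0.4997; -0.1160 0.6029 0.7894], t=(-0.3700, 0.3801, 6.4002)
after S1 (rot_of_se3): [0.8860 -0.2964 0.3566; 0.4490 0.7407 -0.4997; -0.1160 0.6029 0.7894]
after S2 (compose_so3): [0.1505 -0.5685 0.8088; 0.9794 -0.0260 -0.2005; 0.1350 0.8223 0.5528]
after S3 (compose_so3): [-0.4037 -0.7846 -0.4705; -0.7429 -0.0189 0.6691; -0.5339 0.6197 -0.5753]
after S4 (compose_so3): [-0.0732 -0.8243 -0.5613; -0.0552 0.5653 -0.8230; 0.9958 -0.0292 -0.0869]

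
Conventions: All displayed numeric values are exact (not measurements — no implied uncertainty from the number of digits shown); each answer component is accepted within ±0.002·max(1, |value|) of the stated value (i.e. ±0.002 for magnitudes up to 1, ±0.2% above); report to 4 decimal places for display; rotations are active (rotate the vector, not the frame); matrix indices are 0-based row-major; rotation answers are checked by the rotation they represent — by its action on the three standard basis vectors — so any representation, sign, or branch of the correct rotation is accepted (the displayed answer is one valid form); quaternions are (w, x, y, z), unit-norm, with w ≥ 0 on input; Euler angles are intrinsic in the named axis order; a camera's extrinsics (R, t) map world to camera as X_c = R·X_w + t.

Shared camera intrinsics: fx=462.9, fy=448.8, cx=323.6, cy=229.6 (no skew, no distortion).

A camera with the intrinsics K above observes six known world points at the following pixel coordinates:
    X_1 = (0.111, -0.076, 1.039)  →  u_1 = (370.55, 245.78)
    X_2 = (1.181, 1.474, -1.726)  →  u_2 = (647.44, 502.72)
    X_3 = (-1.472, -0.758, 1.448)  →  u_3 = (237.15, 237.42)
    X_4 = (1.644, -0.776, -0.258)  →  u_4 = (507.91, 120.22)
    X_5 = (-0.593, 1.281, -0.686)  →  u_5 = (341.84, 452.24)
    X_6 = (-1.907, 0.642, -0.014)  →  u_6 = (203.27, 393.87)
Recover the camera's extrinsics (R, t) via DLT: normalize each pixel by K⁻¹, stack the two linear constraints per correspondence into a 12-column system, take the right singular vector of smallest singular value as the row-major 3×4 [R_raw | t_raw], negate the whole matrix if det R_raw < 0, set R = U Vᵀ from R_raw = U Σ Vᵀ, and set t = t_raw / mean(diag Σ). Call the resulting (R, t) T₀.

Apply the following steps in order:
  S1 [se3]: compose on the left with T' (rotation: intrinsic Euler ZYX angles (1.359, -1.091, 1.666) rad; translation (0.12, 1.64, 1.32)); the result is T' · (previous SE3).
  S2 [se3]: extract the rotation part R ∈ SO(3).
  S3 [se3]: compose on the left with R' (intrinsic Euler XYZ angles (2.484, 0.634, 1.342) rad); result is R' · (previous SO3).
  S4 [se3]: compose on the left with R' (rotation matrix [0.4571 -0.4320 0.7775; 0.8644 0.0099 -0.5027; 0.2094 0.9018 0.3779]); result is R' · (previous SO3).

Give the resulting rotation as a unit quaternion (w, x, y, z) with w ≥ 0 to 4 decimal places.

source (pnp_recover): camera pose = R=[0.9152 0.3752 0.1470; -0.3663 0.9266 -0.0851; -0.1682 0.0241 0.9855], t=(0.3100, 0.3900, 4.2799)
after S1 (compose_se3): R=[-0.0439 -0.0257 0.9987; 0.7579 -0.6522 0.0165; 0.6509 0.7576 0.0481], t=(4.3551, 0.8926, 1.5864)
after S2 (rot_of_se3): [-0.0439 -0.0257 0.9987; 0.7579 -0.6522 0.0165; 0.6509 0.7576 0.0481]
after S3 (compose_so3): [-0.2171 0.9559 0.1980; -0.6936 -0.0083 -0.7203; -0.6869 -0.2937 0.6648]
after S4 (compose_so3): [-0.3336 0.2122 0.9185; 0.1508 0.9738 -0.1702; -0.9306 0.0817 -0.3569]

rotation (quat) = (0.5664, 0.1112, 0.8161, -0.0271)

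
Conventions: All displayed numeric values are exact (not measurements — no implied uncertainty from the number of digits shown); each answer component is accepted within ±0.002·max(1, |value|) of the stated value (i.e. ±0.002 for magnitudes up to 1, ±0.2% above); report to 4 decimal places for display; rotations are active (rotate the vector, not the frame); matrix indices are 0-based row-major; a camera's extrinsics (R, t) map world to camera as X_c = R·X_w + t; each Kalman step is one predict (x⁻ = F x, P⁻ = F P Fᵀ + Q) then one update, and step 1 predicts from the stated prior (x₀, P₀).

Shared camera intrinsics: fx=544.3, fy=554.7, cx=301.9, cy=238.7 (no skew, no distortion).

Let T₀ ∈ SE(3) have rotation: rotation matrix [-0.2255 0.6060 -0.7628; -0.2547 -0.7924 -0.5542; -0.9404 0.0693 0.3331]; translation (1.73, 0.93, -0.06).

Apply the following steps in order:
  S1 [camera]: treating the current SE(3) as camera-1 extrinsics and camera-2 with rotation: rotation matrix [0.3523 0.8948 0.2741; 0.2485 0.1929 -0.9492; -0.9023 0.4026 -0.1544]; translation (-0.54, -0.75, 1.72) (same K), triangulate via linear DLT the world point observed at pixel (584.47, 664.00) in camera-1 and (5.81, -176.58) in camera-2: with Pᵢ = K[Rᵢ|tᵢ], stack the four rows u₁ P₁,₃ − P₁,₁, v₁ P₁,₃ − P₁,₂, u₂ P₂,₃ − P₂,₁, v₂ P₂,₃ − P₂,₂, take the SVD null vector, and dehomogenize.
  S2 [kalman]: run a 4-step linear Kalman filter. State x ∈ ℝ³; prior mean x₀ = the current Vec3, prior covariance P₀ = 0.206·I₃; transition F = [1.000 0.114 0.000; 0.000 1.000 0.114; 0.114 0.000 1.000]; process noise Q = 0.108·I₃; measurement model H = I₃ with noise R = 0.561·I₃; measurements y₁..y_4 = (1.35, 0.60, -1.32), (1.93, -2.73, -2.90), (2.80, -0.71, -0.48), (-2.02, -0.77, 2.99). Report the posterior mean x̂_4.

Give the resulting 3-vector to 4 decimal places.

result = (-0.0486, -0.9129, 0.5750)

after S1 (triangulate): (-1.8625, -0.7417, 0.9075)
after S2 (kf_track): (-0.0486, -0.9129, 0.5750)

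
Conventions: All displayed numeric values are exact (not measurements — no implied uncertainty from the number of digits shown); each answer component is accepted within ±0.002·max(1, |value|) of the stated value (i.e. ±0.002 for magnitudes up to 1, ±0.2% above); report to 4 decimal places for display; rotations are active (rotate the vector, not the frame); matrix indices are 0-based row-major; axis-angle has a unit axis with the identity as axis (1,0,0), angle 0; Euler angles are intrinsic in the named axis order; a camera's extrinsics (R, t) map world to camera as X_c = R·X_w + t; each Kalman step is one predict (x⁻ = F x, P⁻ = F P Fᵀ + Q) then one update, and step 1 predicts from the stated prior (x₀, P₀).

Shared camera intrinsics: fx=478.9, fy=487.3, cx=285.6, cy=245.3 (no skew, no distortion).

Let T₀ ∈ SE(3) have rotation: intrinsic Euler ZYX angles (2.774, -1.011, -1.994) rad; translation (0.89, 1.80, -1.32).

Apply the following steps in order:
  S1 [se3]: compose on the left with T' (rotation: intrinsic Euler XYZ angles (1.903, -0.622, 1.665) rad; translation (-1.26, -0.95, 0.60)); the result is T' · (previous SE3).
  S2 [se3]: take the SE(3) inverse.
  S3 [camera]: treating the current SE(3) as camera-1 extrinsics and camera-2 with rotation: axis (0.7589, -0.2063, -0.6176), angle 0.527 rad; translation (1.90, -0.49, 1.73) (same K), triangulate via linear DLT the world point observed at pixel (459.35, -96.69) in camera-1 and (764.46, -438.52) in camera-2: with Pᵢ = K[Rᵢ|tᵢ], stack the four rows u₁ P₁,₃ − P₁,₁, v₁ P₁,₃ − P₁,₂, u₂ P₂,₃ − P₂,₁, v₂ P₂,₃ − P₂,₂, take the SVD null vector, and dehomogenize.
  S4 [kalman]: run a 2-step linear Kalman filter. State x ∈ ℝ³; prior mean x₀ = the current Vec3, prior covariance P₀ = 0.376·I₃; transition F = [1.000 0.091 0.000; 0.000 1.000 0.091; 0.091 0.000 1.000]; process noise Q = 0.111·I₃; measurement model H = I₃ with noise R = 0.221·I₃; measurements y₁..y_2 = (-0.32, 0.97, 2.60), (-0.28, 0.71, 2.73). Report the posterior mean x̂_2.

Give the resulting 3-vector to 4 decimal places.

after S1 (compose_se3): R=[-0.6102 -0.2088 0.7642; -0.4053 0.9111 -0.0747; -0.6807 -0.3553 -0.6406], t=(-2.0153, 0.8635, 1.9838)
after S2 (invert_se3): R=[-0.6102 -0.4053 -0.6807; -0.2088 0.9111 -0.3553; 0.7642 -0.0747 -0.6406], t=(0.4705, -0.5027, 2.8755)
after S3 (triangulate): (-0.1095, -1.5174, 0.2193)
after S4 (kf_track): (-0.2282, 0.5832, 2.3403)

result = (-0.2282, 0.5832, 2.3403)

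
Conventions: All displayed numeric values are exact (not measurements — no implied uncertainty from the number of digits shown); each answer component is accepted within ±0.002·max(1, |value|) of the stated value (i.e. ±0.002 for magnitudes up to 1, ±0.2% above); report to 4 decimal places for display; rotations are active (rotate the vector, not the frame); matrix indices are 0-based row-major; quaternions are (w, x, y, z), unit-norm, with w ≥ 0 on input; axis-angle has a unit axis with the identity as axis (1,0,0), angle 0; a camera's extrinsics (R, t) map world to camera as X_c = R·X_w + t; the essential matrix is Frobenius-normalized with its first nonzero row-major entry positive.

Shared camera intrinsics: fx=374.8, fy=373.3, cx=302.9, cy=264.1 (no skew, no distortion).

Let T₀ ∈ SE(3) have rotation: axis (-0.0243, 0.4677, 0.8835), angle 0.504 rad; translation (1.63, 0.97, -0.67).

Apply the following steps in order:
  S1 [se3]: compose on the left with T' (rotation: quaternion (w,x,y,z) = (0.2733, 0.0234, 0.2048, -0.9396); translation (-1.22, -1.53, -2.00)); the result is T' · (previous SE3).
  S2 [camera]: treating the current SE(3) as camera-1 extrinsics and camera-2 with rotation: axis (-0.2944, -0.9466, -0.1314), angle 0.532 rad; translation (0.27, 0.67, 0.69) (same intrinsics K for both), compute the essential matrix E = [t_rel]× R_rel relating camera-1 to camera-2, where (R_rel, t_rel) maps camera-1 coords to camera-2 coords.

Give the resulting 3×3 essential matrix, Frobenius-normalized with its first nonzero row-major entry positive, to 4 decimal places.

matrix = [0.0519 -0.1377 0.0409; -0.2711 -0.4640 0.4488; -0.5374 0.4226 0.1379]

after S1 (compose_se3): R=[-0.5370 0.8387 -0.0905; -0.6765 -0.4923 -0.5477; -0.5039 -0.2329 0.8318], t=(-2.1428, -2.8288, -3.2281)
after S2 (essential): [0.0519 -0.1377 0.0409; -0.2711 -0.4640 0.4488; -0.5374 0.4226 0.1379]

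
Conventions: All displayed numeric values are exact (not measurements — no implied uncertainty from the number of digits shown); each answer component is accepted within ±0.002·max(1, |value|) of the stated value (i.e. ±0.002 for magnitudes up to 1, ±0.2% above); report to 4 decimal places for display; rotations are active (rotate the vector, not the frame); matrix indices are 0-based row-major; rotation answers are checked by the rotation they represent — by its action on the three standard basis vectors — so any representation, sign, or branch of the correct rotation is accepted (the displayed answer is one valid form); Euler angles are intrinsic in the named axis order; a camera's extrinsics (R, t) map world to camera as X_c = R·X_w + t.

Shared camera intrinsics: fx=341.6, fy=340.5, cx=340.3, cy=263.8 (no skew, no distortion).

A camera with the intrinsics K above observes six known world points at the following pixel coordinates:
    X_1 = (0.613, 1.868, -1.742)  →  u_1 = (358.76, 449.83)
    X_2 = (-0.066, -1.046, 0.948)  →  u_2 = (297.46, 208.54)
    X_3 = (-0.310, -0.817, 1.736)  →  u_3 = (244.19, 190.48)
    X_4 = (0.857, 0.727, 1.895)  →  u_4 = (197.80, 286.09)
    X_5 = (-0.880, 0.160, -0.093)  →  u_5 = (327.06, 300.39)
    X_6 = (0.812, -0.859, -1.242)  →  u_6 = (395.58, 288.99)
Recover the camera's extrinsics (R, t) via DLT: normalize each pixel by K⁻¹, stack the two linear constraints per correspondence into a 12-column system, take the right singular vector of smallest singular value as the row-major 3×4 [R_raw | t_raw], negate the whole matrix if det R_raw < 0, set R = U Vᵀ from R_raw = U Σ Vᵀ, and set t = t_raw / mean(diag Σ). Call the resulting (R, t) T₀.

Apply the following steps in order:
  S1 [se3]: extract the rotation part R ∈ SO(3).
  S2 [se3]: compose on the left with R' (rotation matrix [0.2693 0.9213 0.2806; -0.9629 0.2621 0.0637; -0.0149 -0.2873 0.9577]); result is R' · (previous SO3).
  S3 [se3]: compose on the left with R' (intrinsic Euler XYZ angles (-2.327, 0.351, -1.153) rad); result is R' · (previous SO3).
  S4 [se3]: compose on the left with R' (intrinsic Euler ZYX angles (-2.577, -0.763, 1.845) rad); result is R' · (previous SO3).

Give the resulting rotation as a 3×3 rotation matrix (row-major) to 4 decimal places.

source (pnp_recover): camera pose = R=[-0.1558 -0.4418 -0.8835; 0.1999 0.8618 -0.4662; 0.9674 -0.2492 -0.0460], t=(-0.3200, 0.4700, 5.3104)
after S1 (rot_of_se3): [-0.1558 -0.4418 -0.8835; 0.1999 0.8618 -0.4662; 0.9674 -0.2492 -0.0460]
after S2 (compose_so3): [0.4136 0.6050 -0.6804; 0.2640 0.6354 0.7256; 0.8713 -0.4797 0.1030]
after S3 (compose_so3): [0.6838 0.6109 0.3990; 0.6787 -0.3318 -0.6551; -0.2679 0.7188 -0.6416]
after S4 (compose_so3): [0.0459 -0.9953 -0.0850; -0.0586 0.0823 -0.9949; 0.9972 0.0507 -0.0545]

rotation (matrix) = ((0.0459, -0.9953, -0.0850), (-0.0586, 0.0823, -0.9949), (0.9972, 0.0507, -0.0545))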